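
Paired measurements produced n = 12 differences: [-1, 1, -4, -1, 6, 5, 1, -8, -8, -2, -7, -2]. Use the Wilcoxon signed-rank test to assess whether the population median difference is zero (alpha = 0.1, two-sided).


Step 1: Drop any zero differences (none here) and take |d_i|.
|d| = [1, 1, 4, 1, 6, 5, 1, 8, 8, 2, 7, 2]
Step 2: Midrank |d_i| (ties get averaged ranks).
ranks: |1|->2.5, |1|->2.5, |4|->7, |1|->2.5, |6|->9, |5|->8, |1|->2.5, |8|->11.5, |8|->11.5, |2|->5.5, |7|->10, |2|->5.5
Step 3: Attach original signs; sum ranks with positive sign and with negative sign.
W+ = 2.5 + 9 + 8 + 2.5 = 22
W- = 2.5 + 7 + 2.5 + 11.5 + 11.5 + 5.5 + 10 + 5.5 = 56
(Check: W+ + W- = 78 should equal n(n+1)/2 = 78.)
Step 4: Test statistic W = min(W+, W-) = 22.
Step 5: Ties in |d|, so use the tie-corrected normal approximation.
        E[W] = n(n+1)/4 = 12*13/4 = 39.
        Tie groups: |d|=1 (t=4), |d|=2 (t=2), |d|=8 (t=2); sum(t^3 - t) = 72.
        Var[W] = n(n+1)(2n+1)/24 - sum(t^3-t)/48 = 3900/24 - 72/48 = 161.
        z = (W - E[W]) / sqrt(Var[W]) = (22 - 39) / 12.6886 = -1.3398.
        Two-sided p = 2*Phi(z) = 0.180314.
Step 6: alpha = 0.1. fail to reject H0.

W+ = 22, W- = 56, W = min = 22, p = 0.180314, fail to reject H0.


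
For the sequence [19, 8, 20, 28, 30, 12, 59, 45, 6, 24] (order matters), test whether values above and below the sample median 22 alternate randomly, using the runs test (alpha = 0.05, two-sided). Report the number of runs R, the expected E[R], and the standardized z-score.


Step 1: Compute median = 22; label A = above, B = below.
Labels in order: BBBAABAABA  (n_A = 5, n_B = 5)
Step 2: Count runs R = 6.
Step 3: Under H0 (random ordering), E[R] = 2*n_A*n_B/(n_A+n_B) + 1 = 2*5*5/10 + 1 = 6.0000.
        Var[R] = 2*n_A*n_B*(2*n_A*n_B - n_A - n_B) / ((n_A+n_B)^2 * (n_A+n_B-1)) = 2000/900 = 2.2222.
        SD[R] = 1.4907.
Step 4: R = E[R], so z = 0 with no continuity correction.
Step 5: Two-sided p-value via normal approximation = 2*(1 - Phi(|z|)) = 1.000000.
Step 6: alpha = 0.05. fail to reject H0.

R = 6, z = 0.0000, p = 1.000000, fail to reject H0.


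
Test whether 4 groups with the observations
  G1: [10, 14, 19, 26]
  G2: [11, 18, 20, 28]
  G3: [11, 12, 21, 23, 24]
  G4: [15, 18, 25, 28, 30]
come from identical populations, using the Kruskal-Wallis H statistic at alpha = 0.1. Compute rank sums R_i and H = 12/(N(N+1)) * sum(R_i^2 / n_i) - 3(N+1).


Step 1: Combine all N = 18 observations and assign midranks.
sorted (value, group, rank): (10,G1,1), (11,G2,2.5), (11,G3,2.5), (12,G3,4), (14,G1,5), (15,G4,6), (18,G2,7.5), (18,G4,7.5), (19,G1,9), (20,G2,10), (21,G3,11), (23,G3,12), (24,G3,13), (25,G4,14), (26,G1,15), (28,G2,16.5), (28,G4,16.5), (30,G4,18)
Step 2: Sum ranks within each group.
R_1 = 30 (n_1 = 4)
R_2 = 36.5 (n_2 = 4)
R_3 = 42.5 (n_3 = 5)
R_4 = 62 (n_4 = 5)
Step 3: H = 12/(N(N+1)) * sum(R_i^2/n_i) - 3(N+1)
     = 12/(18*19) * (30^2/4 + 36.5^2/4 + 42.5^2/5 + 62^2/5) - 3*19
     = 0.035088 * 1688.11 - 57
     = 2.232018.
Step 4: Ties present; correction factor C = 1 - 18/(18^3 - 18) = 0.996904. Corrected H = 2.232018 / 0.996904 = 2.238949.
Step 5: Under H0, H ~ chi^2(3); p-value = 0.524317.
Step 6: alpha = 0.1. fail to reject H0.

H = 2.2389, df = 3, p = 0.524317, fail to reject H0.


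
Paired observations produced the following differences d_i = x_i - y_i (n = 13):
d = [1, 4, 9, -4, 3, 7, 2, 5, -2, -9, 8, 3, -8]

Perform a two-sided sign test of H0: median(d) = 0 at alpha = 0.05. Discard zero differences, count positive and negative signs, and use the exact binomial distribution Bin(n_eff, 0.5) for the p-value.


Step 1: Discard zero differences. Original n = 13; n_eff = number of nonzero differences = 13.
Nonzero differences (with sign): +1, +4, +9, -4, +3, +7, +2, +5, -2, -9, +8, +3, -8
Step 2: Count signs: positive = 9, negative = 4.
Step 3: Under H0: P(positive) = 0.5, so the number of positives S ~ Bin(13, 0.5).
Step 4: Two-sided exact p-value = sum of Bin(13,0.5) probabilities at or below the observed probability = 0.266846.
Step 5: alpha = 0.05. fail to reject H0.

n_eff = 13, pos = 9, neg = 4, p = 0.266846, fail to reject H0.


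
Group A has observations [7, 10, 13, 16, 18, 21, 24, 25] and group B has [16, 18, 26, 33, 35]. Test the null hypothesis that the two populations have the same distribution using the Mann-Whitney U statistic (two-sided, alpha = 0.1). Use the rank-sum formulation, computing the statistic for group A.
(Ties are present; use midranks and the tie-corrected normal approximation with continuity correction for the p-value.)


Step 1: Combine and sort all 13 observations; assign midranks.
sorted (value, group): (7,X), (10,X), (13,X), (16,X), (16,Y), (18,X), (18,Y), (21,X), (24,X), (25,X), (26,Y), (33,Y), (35,Y)
ranks: 7->1, 10->2, 13->3, 16->4.5, 16->4.5, 18->6.5, 18->6.5, 21->8, 24->9, 25->10, 26->11, 33->12, 35->13
Step 2: Rank sum for X: R1 = 1 + 2 + 3 + 4.5 + 6.5 + 8 + 9 + 10 = 44.
Step 3: U_X = R1 - n1(n1+1)/2 = 44 - 8*9/2 = 44 - 36 = 8.
       U_Y = n1*n2 - U_X = 40 - 8 = 32.
Step 4: Ties are present, so use the tie-corrected normal approximation (with continuity correction) for the p-value.
Step 5: p-value = 0.091397; compare to alpha = 0.1. reject H0.

U_X = 8, p = 0.091397, reject H0 at alpha = 0.1.


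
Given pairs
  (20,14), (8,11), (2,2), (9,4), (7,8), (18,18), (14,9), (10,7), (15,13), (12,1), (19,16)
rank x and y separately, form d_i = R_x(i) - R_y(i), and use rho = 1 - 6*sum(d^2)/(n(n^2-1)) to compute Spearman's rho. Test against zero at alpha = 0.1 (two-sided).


Step 1: Rank x and y separately (midranks; no ties here).
rank(x): 20->11, 8->3, 2->1, 9->4, 7->2, 18->9, 14->7, 10->5, 15->8, 12->6, 19->10
rank(y): 14->9, 11->7, 2->2, 4->3, 8->5, 18->11, 9->6, 7->4, 13->8, 1->1, 16->10
Step 2: d_i = R_x(i) - R_y(i); compute d_i^2.
  (11-9)^2=4, (3-7)^2=16, (1-2)^2=1, (4-3)^2=1, (2-5)^2=9, (9-11)^2=4, (7-6)^2=1, (5-4)^2=1, (8-8)^2=0, (6-1)^2=25, (10-10)^2=0
sum(d^2) = 62.
Step 3: rho = 1 - 6*62 / (11*(11^2 - 1)) = 1 - 372/1320 = 0.718182.
Step 4: Under H0, t = rho * sqrt((n-2)/(1-rho^2)) = 3.0963 ~ t(9).
Step 5: Two-sided p-value from the t-distribution with 9 df = 0.012800.
Step 6: alpha = 0.1. reject H0.

rho = 0.7182, p = 0.012800, reject H0 at alpha = 0.1.


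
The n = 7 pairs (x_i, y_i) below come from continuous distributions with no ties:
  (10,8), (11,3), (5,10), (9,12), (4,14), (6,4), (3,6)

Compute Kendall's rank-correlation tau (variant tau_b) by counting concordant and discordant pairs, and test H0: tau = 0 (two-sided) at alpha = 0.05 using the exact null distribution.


Step 1: Enumerate the 21 unordered pairs (i,j) with i<j and classify each by sign(x_j-x_i) * sign(y_j-y_i).
  (1,2):dx=+1,dy=-5->D; (1,3):dx=-5,dy=+2->D; (1,4):dx=-1,dy=+4->D; (1,5):dx=-6,dy=+6->D
  (1,6):dx=-4,dy=-4->C; (1,7):dx=-7,dy=-2->C; (2,3):dx=-6,dy=+7->D; (2,4):dx=-2,dy=+9->D
  (2,5):dx=-7,dy=+11->D; (2,6):dx=-5,dy=+1->D; (2,7):dx=-8,dy=+3->D; (3,4):dx=+4,dy=+2->C
  (3,5):dx=-1,dy=+4->D; (3,6):dx=+1,dy=-6->D; (3,7):dx=-2,dy=-4->C; (4,5):dx=-5,dy=+2->D
  (4,6):dx=-3,dy=-8->C; (4,7):dx=-6,dy=-6->C; (5,6):dx=+2,dy=-10->D; (5,7):dx=-1,dy=-8->C
  (6,7):dx=-3,dy=+2->D
Step 2: C = 7, D = 14, total pairs = 21.
Step 3: tau = (C - D)/(n(n-1)/2) = (7 - 14)/21 = -0.333333.
Step 4: Exact two-sided p-value (enumerate n! = 5040 permutations of y under H0): p = 0.381349.
Step 5: alpha = 0.05. fail to reject H0.

tau_b = -0.3333 (C=7, D=14), p = 0.381349, fail to reject H0.


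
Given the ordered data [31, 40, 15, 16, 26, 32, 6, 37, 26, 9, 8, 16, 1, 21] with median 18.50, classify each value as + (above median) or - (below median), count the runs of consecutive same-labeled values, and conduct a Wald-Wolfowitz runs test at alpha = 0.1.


Step 1: Compute median = 18.50; label A = above, B = below.
Labels in order: AABBAABAABBBBA  (n_A = 7, n_B = 7)
Step 2: Count runs R = 7.
Step 3: Under H0 (random ordering), E[R] = 2*n_A*n_B/(n_A+n_B) + 1 = 2*7*7/14 + 1 = 8.0000.
        Var[R] = 2*n_A*n_B*(2*n_A*n_B - n_A - n_B) / ((n_A+n_B)^2 * (n_A+n_B-1)) = 8232/2548 = 3.2308.
        SD[R] = 1.7974.
Step 4: Continuity-corrected z = (R + 0.5 - E[R]) / SD[R] = (7 + 0.5 - 8.0000) / 1.7974 = -0.2782.
Step 5: Two-sided p-value via normal approximation = 2*(1 - Phi(|z|)) = 0.780879.
Step 6: alpha = 0.1. fail to reject H0.

R = 7, z = -0.2782, p = 0.780879, fail to reject H0.


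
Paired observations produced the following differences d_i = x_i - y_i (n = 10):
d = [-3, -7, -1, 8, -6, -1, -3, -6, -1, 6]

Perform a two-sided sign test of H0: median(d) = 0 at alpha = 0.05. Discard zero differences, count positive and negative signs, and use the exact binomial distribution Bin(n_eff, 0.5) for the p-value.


Step 1: Discard zero differences. Original n = 10; n_eff = number of nonzero differences = 10.
Nonzero differences (with sign): -3, -7, -1, +8, -6, -1, -3, -6, -1, +6
Step 2: Count signs: positive = 2, negative = 8.
Step 3: Under H0: P(positive) = 0.5, so the number of positives S ~ Bin(10, 0.5).
Step 4: Two-sided exact p-value = sum of Bin(10,0.5) probabilities at or below the observed probability = 0.109375.
Step 5: alpha = 0.05. fail to reject H0.

n_eff = 10, pos = 2, neg = 8, p = 0.109375, fail to reject H0.


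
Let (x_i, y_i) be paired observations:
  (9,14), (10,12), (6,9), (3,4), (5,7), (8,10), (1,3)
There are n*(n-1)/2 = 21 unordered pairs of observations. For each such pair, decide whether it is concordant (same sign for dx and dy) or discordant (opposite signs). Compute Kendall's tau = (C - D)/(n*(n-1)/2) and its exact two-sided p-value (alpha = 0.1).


Step 1: Enumerate the 21 unordered pairs (i,j) with i<j and classify each by sign(x_j-x_i) * sign(y_j-y_i).
  (1,2):dx=+1,dy=-2->D; (1,3):dx=-3,dy=-5->C; (1,4):dx=-6,dy=-10->C; (1,5):dx=-4,dy=-7->C
  (1,6):dx=-1,dy=-4->C; (1,7):dx=-8,dy=-11->C; (2,3):dx=-4,dy=-3->C; (2,4):dx=-7,dy=-8->C
  (2,5):dx=-5,dy=-5->C; (2,6):dx=-2,dy=-2->C; (2,7):dx=-9,dy=-9->C; (3,4):dx=-3,dy=-5->C
  (3,5):dx=-1,dy=-2->C; (3,6):dx=+2,dy=+1->C; (3,7):dx=-5,dy=-6->C; (4,5):dx=+2,dy=+3->C
  (4,6):dx=+5,dy=+6->C; (4,7):dx=-2,dy=-1->C; (5,6):dx=+3,dy=+3->C; (5,7):dx=-4,dy=-4->C
  (6,7):dx=-7,dy=-7->C
Step 2: C = 20, D = 1, total pairs = 21.
Step 3: tau = (C - D)/(n(n-1)/2) = (20 - 1)/21 = 0.904762.
Step 4: Exact two-sided p-value (enumerate n! = 5040 permutations of y under H0): p = 0.002778.
Step 5: alpha = 0.1. reject H0.

tau_b = 0.9048 (C=20, D=1), p = 0.002778, reject H0.


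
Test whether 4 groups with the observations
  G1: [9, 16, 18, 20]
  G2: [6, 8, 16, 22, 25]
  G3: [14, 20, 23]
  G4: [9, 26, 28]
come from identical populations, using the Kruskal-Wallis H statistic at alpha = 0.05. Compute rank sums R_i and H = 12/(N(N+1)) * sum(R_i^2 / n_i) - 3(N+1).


Step 1: Combine all N = 15 observations and assign midranks.
sorted (value, group, rank): (6,G2,1), (8,G2,2), (9,G1,3.5), (9,G4,3.5), (14,G3,5), (16,G1,6.5), (16,G2,6.5), (18,G1,8), (20,G1,9.5), (20,G3,9.5), (22,G2,11), (23,G3,12), (25,G2,13), (26,G4,14), (28,G4,15)
Step 2: Sum ranks within each group.
R_1 = 27.5 (n_1 = 4)
R_2 = 33.5 (n_2 = 5)
R_3 = 26.5 (n_3 = 3)
R_4 = 32.5 (n_4 = 3)
Step 3: H = 12/(N(N+1)) * sum(R_i^2/n_i) - 3(N+1)
     = 12/(15*16) * (27.5^2/4 + 33.5^2/5 + 26.5^2/3 + 32.5^2/3) - 3*16
     = 0.050000 * 999.679 - 48
     = 1.983958.
Step 4: Ties present; correction factor C = 1 - 18/(15^3 - 15) = 0.994643. Corrected H = 1.983958 / 0.994643 = 1.994644.
Step 5: Under H0, H ~ chi^2(3); p-value = 0.573519.
Step 6: alpha = 0.05. fail to reject H0.

H = 1.9946, df = 3, p = 0.573519, fail to reject H0.


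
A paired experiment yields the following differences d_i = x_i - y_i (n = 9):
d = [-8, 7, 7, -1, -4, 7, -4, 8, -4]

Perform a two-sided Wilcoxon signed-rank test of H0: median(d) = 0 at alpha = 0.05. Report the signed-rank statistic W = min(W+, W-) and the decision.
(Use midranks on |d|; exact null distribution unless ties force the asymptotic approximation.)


Step 1: Drop any zero differences (none here) and take |d_i|.
|d| = [8, 7, 7, 1, 4, 7, 4, 8, 4]
Step 2: Midrank |d_i| (ties get averaged ranks).
ranks: |8|->8.5, |7|->6, |7|->6, |1|->1, |4|->3, |7|->6, |4|->3, |8|->8.5, |4|->3
Step 3: Attach original signs; sum ranks with positive sign and with negative sign.
W+ = 6 + 6 + 6 + 8.5 = 26.5
W- = 8.5 + 1 + 3 + 3 + 3 = 18.5
(Check: W+ + W- = 45 should equal n(n+1)/2 = 45.)
Step 4: Test statistic W = min(W+, W-) = 18.5.
Step 5: Ties in |d|, so use the tie-corrected normal approximation.
        E[W] = n(n+1)/4 = 9*10/4 = 22.5.
        Tie groups: |d|=4 (t=3), |d|=7 (t=3), |d|=8 (t=2); sum(t^3 - t) = 54.
        Var[W] = n(n+1)(2n+1)/24 - sum(t^3-t)/48 = 1710/24 - 54/48 = 70.125.
        z = (W - E[W]) / sqrt(Var[W]) = (18.5 - 22.5) / 8.3741 = -0.4777.
        Two-sided p = 2*Phi(z) = 0.632889.
Step 6: alpha = 0.05. fail to reject H0.

W+ = 26.5, W- = 18.5, W = min = 18.5, p = 0.632889, fail to reject H0.


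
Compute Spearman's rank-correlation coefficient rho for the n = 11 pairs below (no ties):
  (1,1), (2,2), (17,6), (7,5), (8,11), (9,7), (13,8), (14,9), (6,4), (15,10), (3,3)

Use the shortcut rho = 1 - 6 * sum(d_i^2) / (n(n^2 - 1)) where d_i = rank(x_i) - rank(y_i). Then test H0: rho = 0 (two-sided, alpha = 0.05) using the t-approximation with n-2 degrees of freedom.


Step 1: Rank x and y separately (midranks; no ties here).
rank(x): 1->1, 2->2, 17->11, 7->5, 8->6, 9->7, 13->8, 14->9, 6->4, 15->10, 3->3
rank(y): 1->1, 2->2, 6->6, 5->5, 11->11, 7->7, 8->8, 9->9, 4->4, 10->10, 3->3
Step 2: d_i = R_x(i) - R_y(i); compute d_i^2.
  (1-1)^2=0, (2-2)^2=0, (11-6)^2=25, (5-5)^2=0, (6-11)^2=25, (7-7)^2=0, (8-8)^2=0, (9-9)^2=0, (4-4)^2=0, (10-10)^2=0, (3-3)^2=0
sum(d^2) = 50.
Step 3: rho = 1 - 6*50 / (11*(11^2 - 1)) = 1 - 300/1320 = 0.772727.
Step 4: Under H0, t = rho * sqrt((n-2)/(1-rho^2)) = 3.6522 ~ t(9).
Step 5: Two-sided p-value from the t-distribution with 9 df = 0.005299.
Step 6: alpha = 0.05. reject H0.

rho = 0.7727, p = 0.005299, reject H0 at alpha = 0.05.


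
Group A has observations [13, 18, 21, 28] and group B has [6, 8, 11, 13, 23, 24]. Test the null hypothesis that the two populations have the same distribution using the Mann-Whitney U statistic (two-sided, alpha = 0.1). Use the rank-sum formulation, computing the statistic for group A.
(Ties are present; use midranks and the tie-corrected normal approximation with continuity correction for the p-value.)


Step 1: Combine and sort all 10 observations; assign midranks.
sorted (value, group): (6,Y), (8,Y), (11,Y), (13,X), (13,Y), (18,X), (21,X), (23,Y), (24,Y), (28,X)
ranks: 6->1, 8->2, 11->3, 13->4.5, 13->4.5, 18->6, 21->7, 23->8, 24->9, 28->10
Step 2: Rank sum for X: R1 = 4.5 + 6 + 7 + 10 = 27.5.
Step 3: U_X = R1 - n1(n1+1)/2 = 27.5 - 4*5/2 = 27.5 - 10 = 17.5.
       U_Y = n1*n2 - U_X = 24 - 17.5 = 6.5.
Step 4: Ties are present, so use the tie-corrected normal approximation (with continuity correction) for the p-value.
Step 5: p-value = 0.284958; compare to alpha = 0.1. fail to reject H0.

U_X = 17.5, p = 0.284958, fail to reject H0 at alpha = 0.1.


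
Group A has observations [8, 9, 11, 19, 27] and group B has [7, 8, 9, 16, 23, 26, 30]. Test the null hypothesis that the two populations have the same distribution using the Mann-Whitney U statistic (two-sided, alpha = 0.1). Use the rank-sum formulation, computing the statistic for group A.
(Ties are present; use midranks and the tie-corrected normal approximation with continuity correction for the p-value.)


Step 1: Combine and sort all 12 observations; assign midranks.
sorted (value, group): (7,Y), (8,X), (8,Y), (9,X), (9,Y), (11,X), (16,Y), (19,X), (23,Y), (26,Y), (27,X), (30,Y)
ranks: 7->1, 8->2.5, 8->2.5, 9->4.5, 9->4.5, 11->6, 16->7, 19->8, 23->9, 26->10, 27->11, 30->12
Step 2: Rank sum for X: R1 = 2.5 + 4.5 + 6 + 8 + 11 = 32.
Step 3: U_X = R1 - n1(n1+1)/2 = 32 - 5*6/2 = 32 - 15 = 17.
       U_Y = n1*n2 - U_X = 35 - 17 = 18.
Step 4: Ties are present, so use the tie-corrected normal approximation (with continuity correction) for the p-value.
Step 5: p-value = 1.000000; compare to alpha = 0.1. fail to reject H0.

U_X = 17, p = 1.000000, fail to reject H0 at alpha = 0.1.


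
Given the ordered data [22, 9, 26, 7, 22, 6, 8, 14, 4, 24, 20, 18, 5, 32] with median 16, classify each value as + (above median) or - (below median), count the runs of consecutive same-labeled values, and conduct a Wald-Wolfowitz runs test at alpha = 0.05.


Step 1: Compute median = 16; label A = above, B = below.
Labels in order: ABABABBBBAAABA  (n_A = 7, n_B = 7)
Step 2: Count runs R = 9.
Step 3: Under H0 (random ordering), E[R] = 2*n_A*n_B/(n_A+n_B) + 1 = 2*7*7/14 + 1 = 8.0000.
        Var[R] = 2*n_A*n_B*(2*n_A*n_B - n_A - n_B) / ((n_A+n_B)^2 * (n_A+n_B-1)) = 8232/2548 = 3.2308.
        SD[R] = 1.7974.
Step 4: Continuity-corrected z = (R - 0.5 - E[R]) / SD[R] = (9 - 0.5 - 8.0000) / 1.7974 = 0.2782.
Step 5: Two-sided p-value via normal approximation = 2*(1 - Phi(|z|)) = 0.780879.
Step 6: alpha = 0.05. fail to reject H0.

R = 9, z = 0.2782, p = 0.780879, fail to reject H0.


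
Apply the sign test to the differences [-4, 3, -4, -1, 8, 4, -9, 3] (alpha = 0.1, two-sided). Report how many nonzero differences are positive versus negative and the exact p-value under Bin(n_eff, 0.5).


Step 1: Discard zero differences. Original n = 8; n_eff = number of nonzero differences = 8.
Nonzero differences (with sign): -4, +3, -4, -1, +8, +4, -9, +3
Step 2: Count signs: positive = 4, negative = 4.
Step 3: Under H0: P(positive) = 0.5, so the number of positives S ~ Bin(8, 0.5).
Step 4: Two-sided exact p-value = sum of Bin(8,0.5) probabilities at or below the observed probability = 1.000000.
Step 5: alpha = 0.1. fail to reject H0.

n_eff = 8, pos = 4, neg = 4, p = 1.000000, fail to reject H0.


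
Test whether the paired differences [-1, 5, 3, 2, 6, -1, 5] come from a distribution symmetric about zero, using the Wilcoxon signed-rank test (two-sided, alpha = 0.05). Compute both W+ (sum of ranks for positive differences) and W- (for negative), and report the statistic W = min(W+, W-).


Step 1: Drop any zero differences (none here) and take |d_i|.
|d| = [1, 5, 3, 2, 6, 1, 5]
Step 2: Midrank |d_i| (ties get averaged ranks).
ranks: |1|->1.5, |5|->5.5, |3|->4, |2|->3, |6|->7, |1|->1.5, |5|->5.5
Step 3: Attach original signs; sum ranks with positive sign and with negative sign.
W+ = 5.5 + 4 + 3 + 7 + 5.5 = 25
W- = 1.5 + 1.5 = 3
(Check: W+ + W- = 28 should equal n(n+1)/2 = 28.)
Step 4: Test statistic W = min(W+, W-) = 3.
Step 5: Ties in |d|, so use the tie-corrected normal approximation.
        E[W] = n(n+1)/4 = 7*8/4 = 14.
        Tie groups: |d|=1 (t=2), |d|=5 (t=2); sum(t^3 - t) = 12.
        Var[W] = n(n+1)(2n+1)/24 - sum(t^3-t)/48 = 840/24 - 12/48 = 34.75.
        z = (W - E[W]) / sqrt(Var[W]) = (3 - 14) / 5.8949 = -1.8660.
        Two-sided p = 2*Phi(z) = 0.062039.
Step 6: alpha = 0.05. fail to reject H0.

W+ = 25, W- = 3, W = min = 3, p = 0.062039, fail to reject H0.


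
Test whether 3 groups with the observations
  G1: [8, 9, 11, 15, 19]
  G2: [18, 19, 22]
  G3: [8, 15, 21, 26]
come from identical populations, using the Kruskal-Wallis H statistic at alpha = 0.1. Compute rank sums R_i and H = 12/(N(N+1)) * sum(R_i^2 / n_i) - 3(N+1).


Step 1: Combine all N = 12 observations and assign midranks.
sorted (value, group, rank): (8,G1,1.5), (8,G3,1.5), (9,G1,3), (11,G1,4), (15,G1,5.5), (15,G3,5.5), (18,G2,7), (19,G1,8.5), (19,G2,8.5), (21,G3,10), (22,G2,11), (26,G3,12)
Step 2: Sum ranks within each group.
R_1 = 22.5 (n_1 = 5)
R_2 = 26.5 (n_2 = 3)
R_3 = 29 (n_3 = 4)
Step 3: H = 12/(N(N+1)) * sum(R_i^2/n_i) - 3(N+1)
     = 12/(12*13) * (22.5^2/5 + 26.5^2/3 + 29^2/4) - 3*13
     = 0.076923 * 545.583 - 39
     = 2.967949.
Step 4: Ties present; correction factor C = 1 - 18/(12^3 - 12) = 0.989510. Corrected H = 2.967949 / 0.989510 = 2.999411.
Step 5: Under H0, H ~ chi^2(2); p-value = 0.223196.
Step 6: alpha = 0.1. fail to reject H0.

H = 2.9994, df = 2, p = 0.223196, fail to reject H0.


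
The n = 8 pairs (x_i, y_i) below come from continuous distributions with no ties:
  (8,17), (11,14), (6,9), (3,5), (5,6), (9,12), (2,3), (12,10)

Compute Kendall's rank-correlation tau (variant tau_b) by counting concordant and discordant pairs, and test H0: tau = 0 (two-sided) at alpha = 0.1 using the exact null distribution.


Step 1: Enumerate the 28 unordered pairs (i,j) with i<j and classify each by sign(x_j-x_i) * sign(y_j-y_i).
  (1,2):dx=+3,dy=-3->D; (1,3):dx=-2,dy=-8->C; (1,4):dx=-5,dy=-12->C; (1,5):dx=-3,dy=-11->C
  (1,6):dx=+1,dy=-5->D; (1,7):dx=-6,dy=-14->C; (1,8):dx=+4,dy=-7->D; (2,3):dx=-5,dy=-5->C
  (2,4):dx=-8,dy=-9->C; (2,5):dx=-6,dy=-8->C; (2,6):dx=-2,dy=-2->C; (2,7):dx=-9,dy=-11->C
  (2,8):dx=+1,dy=-4->D; (3,4):dx=-3,dy=-4->C; (3,5):dx=-1,dy=-3->C; (3,6):dx=+3,dy=+3->C
  (3,7):dx=-4,dy=-6->C; (3,8):dx=+6,dy=+1->C; (4,5):dx=+2,dy=+1->C; (4,6):dx=+6,dy=+7->C
  (4,7):dx=-1,dy=-2->C; (4,8):dx=+9,dy=+5->C; (5,6):dx=+4,dy=+6->C; (5,7):dx=-3,dy=-3->C
  (5,8):dx=+7,dy=+4->C; (6,7):dx=-7,dy=-9->C; (6,8):dx=+3,dy=-2->D; (7,8):dx=+10,dy=+7->C
Step 2: C = 23, D = 5, total pairs = 28.
Step 3: tau = (C - D)/(n(n-1)/2) = (23 - 5)/28 = 0.642857.
Step 4: Exact two-sided p-value (enumerate n! = 40320 permutations of y under H0): p = 0.031151.
Step 5: alpha = 0.1. reject H0.

tau_b = 0.6429 (C=23, D=5), p = 0.031151, reject H0.


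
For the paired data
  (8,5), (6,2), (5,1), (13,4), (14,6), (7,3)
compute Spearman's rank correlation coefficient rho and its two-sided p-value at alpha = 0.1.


Step 1: Rank x and y separately (midranks; no ties here).
rank(x): 8->4, 6->2, 5->1, 13->5, 14->6, 7->3
rank(y): 5->5, 2->2, 1->1, 4->4, 6->6, 3->3
Step 2: d_i = R_x(i) - R_y(i); compute d_i^2.
  (4-5)^2=1, (2-2)^2=0, (1-1)^2=0, (5-4)^2=1, (6-6)^2=0, (3-3)^2=0
sum(d^2) = 2.
Step 3: rho = 1 - 6*2 / (6*(6^2 - 1)) = 1 - 12/210 = 0.942857.
Step 4: Under H0, t = rho * sqrt((n-2)/(1-rho^2)) = 5.6595 ~ t(4).
Step 5: Two-sided p-value from the t-distribution with 4 df = 0.004805.
Step 6: alpha = 0.1. reject H0.

rho = 0.9429, p = 0.004805, reject H0 at alpha = 0.1.


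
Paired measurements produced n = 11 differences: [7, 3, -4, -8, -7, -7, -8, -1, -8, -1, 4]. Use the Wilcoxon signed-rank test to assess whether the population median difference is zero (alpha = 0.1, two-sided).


Step 1: Drop any zero differences (none here) and take |d_i|.
|d| = [7, 3, 4, 8, 7, 7, 8, 1, 8, 1, 4]
Step 2: Midrank |d_i| (ties get averaged ranks).
ranks: |7|->7, |3|->3, |4|->4.5, |8|->10, |7|->7, |7|->7, |8|->10, |1|->1.5, |8|->10, |1|->1.5, |4|->4.5
Step 3: Attach original signs; sum ranks with positive sign and with negative sign.
W+ = 7 + 3 + 4.5 = 14.5
W- = 4.5 + 10 + 7 + 7 + 10 + 1.5 + 10 + 1.5 = 51.5
(Check: W+ + W- = 66 should equal n(n+1)/2 = 66.)
Step 4: Test statistic W = min(W+, W-) = 14.5.
Step 5: Ties in |d|, so use the tie-corrected normal approximation.
        E[W] = n(n+1)/4 = 11*12/4 = 33.
        Tie groups: |d|=1 (t=2), |d|=4 (t=2), |d|=7 (t=3), |d|=8 (t=3); sum(t^3 - t) = 60.
        Var[W] = n(n+1)(2n+1)/24 - sum(t^3-t)/48 = 3036/24 - 60/48 = 125.25.
        z = (W - E[W]) / sqrt(Var[W]) = (14.5 - 33) / 11.1915 = -1.6530.
        Two-sided p = 2*Phi(z) = 0.098323.
Step 6: alpha = 0.1. reject H0.

W+ = 14.5, W- = 51.5, W = min = 14.5, p = 0.098323, reject H0.


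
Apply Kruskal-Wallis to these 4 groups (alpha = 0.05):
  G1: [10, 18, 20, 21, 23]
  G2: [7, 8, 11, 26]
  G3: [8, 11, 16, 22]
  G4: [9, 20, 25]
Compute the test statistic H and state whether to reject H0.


Step 1: Combine all N = 16 observations and assign midranks.
sorted (value, group, rank): (7,G2,1), (8,G2,2.5), (8,G3,2.5), (9,G4,4), (10,G1,5), (11,G2,6.5), (11,G3,6.5), (16,G3,8), (18,G1,9), (20,G1,10.5), (20,G4,10.5), (21,G1,12), (22,G3,13), (23,G1,14), (25,G4,15), (26,G2,16)
Step 2: Sum ranks within each group.
R_1 = 50.5 (n_1 = 5)
R_2 = 26 (n_2 = 4)
R_3 = 30 (n_3 = 4)
R_4 = 29.5 (n_4 = 3)
Step 3: H = 12/(N(N+1)) * sum(R_i^2/n_i) - 3(N+1)
     = 12/(16*17) * (50.5^2/5 + 26^2/4 + 30^2/4 + 29.5^2/3) - 3*17
     = 0.044118 * 1194.13 - 51
     = 1.682353.
Step 4: Ties present; correction factor C = 1 - 18/(16^3 - 16) = 0.995588. Corrected H = 1.682353 / 0.995588 = 1.689808.
Step 5: Under H0, H ~ chi^2(3); p-value = 0.639202.
Step 6: alpha = 0.05. fail to reject H0.

H = 1.6898, df = 3, p = 0.639202, fail to reject H0.


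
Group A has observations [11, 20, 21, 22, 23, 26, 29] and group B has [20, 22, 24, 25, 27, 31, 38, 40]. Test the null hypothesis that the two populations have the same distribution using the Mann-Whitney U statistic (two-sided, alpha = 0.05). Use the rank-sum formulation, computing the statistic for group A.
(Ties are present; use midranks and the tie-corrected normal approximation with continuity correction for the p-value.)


Step 1: Combine and sort all 15 observations; assign midranks.
sorted (value, group): (11,X), (20,X), (20,Y), (21,X), (22,X), (22,Y), (23,X), (24,Y), (25,Y), (26,X), (27,Y), (29,X), (31,Y), (38,Y), (40,Y)
ranks: 11->1, 20->2.5, 20->2.5, 21->4, 22->5.5, 22->5.5, 23->7, 24->8, 25->9, 26->10, 27->11, 29->12, 31->13, 38->14, 40->15
Step 2: Rank sum for X: R1 = 1 + 2.5 + 4 + 5.5 + 7 + 10 + 12 = 42.
Step 3: U_X = R1 - n1(n1+1)/2 = 42 - 7*8/2 = 42 - 28 = 14.
       U_Y = n1*n2 - U_X = 56 - 14 = 42.
Step 4: Ties are present, so use the tie-corrected normal approximation (with continuity correction) for the p-value.
Step 5: p-value = 0.117555; compare to alpha = 0.05. fail to reject H0.

U_X = 14, p = 0.117555, fail to reject H0 at alpha = 0.05.


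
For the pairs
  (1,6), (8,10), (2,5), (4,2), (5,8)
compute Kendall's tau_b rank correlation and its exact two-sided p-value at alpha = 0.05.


Step 1: Enumerate the 10 unordered pairs (i,j) with i<j and classify each by sign(x_j-x_i) * sign(y_j-y_i).
  (1,2):dx=+7,dy=+4->C; (1,3):dx=+1,dy=-1->D; (1,4):dx=+3,dy=-4->D; (1,5):dx=+4,dy=+2->C
  (2,3):dx=-6,dy=-5->C; (2,4):dx=-4,dy=-8->C; (2,5):dx=-3,dy=-2->C; (3,4):dx=+2,dy=-3->D
  (3,5):dx=+3,dy=+3->C; (4,5):dx=+1,dy=+6->C
Step 2: C = 7, D = 3, total pairs = 10.
Step 3: tau = (C - D)/(n(n-1)/2) = (7 - 3)/10 = 0.400000.
Step 4: Exact two-sided p-value (enumerate n! = 120 permutations of y under H0): p = 0.483333.
Step 5: alpha = 0.05. fail to reject H0.

tau_b = 0.4000 (C=7, D=3), p = 0.483333, fail to reject H0.


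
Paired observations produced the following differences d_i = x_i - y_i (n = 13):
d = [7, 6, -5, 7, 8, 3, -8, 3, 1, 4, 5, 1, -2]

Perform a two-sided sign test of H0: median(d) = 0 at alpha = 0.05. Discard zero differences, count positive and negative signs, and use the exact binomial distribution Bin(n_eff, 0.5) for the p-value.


Step 1: Discard zero differences. Original n = 13; n_eff = number of nonzero differences = 13.
Nonzero differences (with sign): +7, +6, -5, +7, +8, +3, -8, +3, +1, +4, +5, +1, -2
Step 2: Count signs: positive = 10, negative = 3.
Step 3: Under H0: P(positive) = 0.5, so the number of positives S ~ Bin(13, 0.5).
Step 4: Two-sided exact p-value = sum of Bin(13,0.5) probabilities at or below the observed probability = 0.092285.
Step 5: alpha = 0.05. fail to reject H0.

n_eff = 13, pos = 10, neg = 3, p = 0.092285, fail to reject H0.


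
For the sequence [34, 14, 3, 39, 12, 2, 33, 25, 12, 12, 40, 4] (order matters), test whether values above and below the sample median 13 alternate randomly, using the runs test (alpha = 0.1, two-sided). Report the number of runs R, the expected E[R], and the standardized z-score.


Step 1: Compute median = 13; label A = above, B = below.
Labels in order: AABABBAABBAB  (n_A = 6, n_B = 6)
Step 2: Count runs R = 8.
Step 3: Under H0 (random ordering), E[R] = 2*n_A*n_B/(n_A+n_B) + 1 = 2*6*6/12 + 1 = 7.0000.
        Var[R] = 2*n_A*n_B*(2*n_A*n_B - n_A - n_B) / ((n_A+n_B)^2 * (n_A+n_B-1)) = 4320/1584 = 2.7273.
        SD[R] = 1.6514.
Step 4: Continuity-corrected z = (R - 0.5 - E[R]) / SD[R] = (8 - 0.5 - 7.0000) / 1.6514 = 0.3028.
Step 5: Two-sided p-value via normal approximation = 2*(1 - Phi(|z|)) = 0.762069.
Step 6: alpha = 0.1. fail to reject H0.

R = 8, z = 0.3028, p = 0.762069, fail to reject H0.


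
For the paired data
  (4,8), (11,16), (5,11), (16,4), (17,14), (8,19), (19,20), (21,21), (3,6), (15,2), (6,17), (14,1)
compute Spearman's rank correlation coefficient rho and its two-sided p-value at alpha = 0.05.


Step 1: Rank x and y separately (midranks; no ties here).
rank(x): 4->2, 11->6, 5->3, 16->9, 17->10, 8->5, 19->11, 21->12, 3->1, 15->8, 6->4, 14->7
rank(y): 8->5, 16->8, 11->6, 4->3, 14->7, 19->10, 20->11, 21->12, 6->4, 2->2, 17->9, 1->1
Step 2: d_i = R_x(i) - R_y(i); compute d_i^2.
  (2-5)^2=9, (6-8)^2=4, (3-6)^2=9, (9-3)^2=36, (10-7)^2=9, (5-10)^2=25, (11-11)^2=0, (12-12)^2=0, (1-4)^2=9, (8-2)^2=36, (4-9)^2=25, (7-1)^2=36
sum(d^2) = 198.
Step 3: rho = 1 - 6*198 / (12*(12^2 - 1)) = 1 - 1188/1716 = 0.307692.
Step 4: Under H0, t = rho * sqrt((n-2)/(1-rho^2)) = 1.0226 ~ t(10).
Step 5: Two-sided p-value from the t-distribution with 10 df = 0.330589.
Step 6: alpha = 0.05. fail to reject H0.

rho = 0.3077, p = 0.330589, fail to reject H0 at alpha = 0.05.


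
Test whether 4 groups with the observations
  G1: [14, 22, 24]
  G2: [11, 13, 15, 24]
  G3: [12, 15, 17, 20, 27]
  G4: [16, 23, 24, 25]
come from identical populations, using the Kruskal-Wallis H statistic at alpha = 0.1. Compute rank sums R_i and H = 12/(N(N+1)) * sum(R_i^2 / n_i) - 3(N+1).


Step 1: Combine all N = 16 observations and assign midranks.
sorted (value, group, rank): (11,G2,1), (12,G3,2), (13,G2,3), (14,G1,4), (15,G2,5.5), (15,G3,5.5), (16,G4,7), (17,G3,8), (20,G3,9), (22,G1,10), (23,G4,11), (24,G1,13), (24,G2,13), (24,G4,13), (25,G4,15), (27,G3,16)
Step 2: Sum ranks within each group.
R_1 = 27 (n_1 = 3)
R_2 = 22.5 (n_2 = 4)
R_3 = 40.5 (n_3 = 5)
R_4 = 46 (n_4 = 4)
Step 3: H = 12/(N(N+1)) * sum(R_i^2/n_i) - 3(N+1)
     = 12/(16*17) * (27^2/3 + 22.5^2/4 + 40.5^2/5 + 46^2/4) - 3*17
     = 0.044118 * 1226.61 - 51
     = 3.115257.
Step 4: Ties present; correction factor C = 1 - 30/(16^3 - 16) = 0.992647. Corrected H = 3.115257 / 0.992647 = 3.138333.
Step 5: Under H0, H ~ chi^2(3); p-value = 0.370785.
Step 6: alpha = 0.1. fail to reject H0.

H = 3.1383, df = 3, p = 0.370785, fail to reject H0.


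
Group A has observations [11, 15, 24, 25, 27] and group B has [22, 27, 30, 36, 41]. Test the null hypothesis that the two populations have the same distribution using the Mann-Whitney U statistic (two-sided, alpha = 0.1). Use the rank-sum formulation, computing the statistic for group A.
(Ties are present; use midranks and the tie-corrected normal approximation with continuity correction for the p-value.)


Step 1: Combine and sort all 10 observations; assign midranks.
sorted (value, group): (11,X), (15,X), (22,Y), (24,X), (25,X), (27,X), (27,Y), (30,Y), (36,Y), (41,Y)
ranks: 11->1, 15->2, 22->3, 24->4, 25->5, 27->6.5, 27->6.5, 30->8, 36->9, 41->10
Step 2: Rank sum for X: R1 = 1 + 2 + 4 + 5 + 6.5 = 18.5.
Step 3: U_X = R1 - n1(n1+1)/2 = 18.5 - 5*6/2 = 18.5 - 15 = 3.5.
       U_Y = n1*n2 - U_X = 25 - 3.5 = 21.5.
Step 4: Ties are present, so use the tie-corrected normal approximation (with continuity correction) for the p-value.
Step 5: p-value = 0.074913; compare to alpha = 0.1. reject H0.

U_X = 3.5, p = 0.074913, reject H0 at alpha = 0.1.


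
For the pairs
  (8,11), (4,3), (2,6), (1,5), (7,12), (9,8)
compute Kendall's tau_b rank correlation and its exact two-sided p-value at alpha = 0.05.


Step 1: Enumerate the 15 unordered pairs (i,j) with i<j and classify each by sign(x_j-x_i) * sign(y_j-y_i).
  (1,2):dx=-4,dy=-8->C; (1,3):dx=-6,dy=-5->C; (1,4):dx=-7,dy=-6->C; (1,5):dx=-1,dy=+1->D
  (1,6):dx=+1,dy=-3->D; (2,3):dx=-2,dy=+3->D; (2,4):dx=-3,dy=+2->D; (2,5):dx=+3,dy=+9->C
  (2,6):dx=+5,dy=+5->C; (3,4):dx=-1,dy=-1->C; (3,5):dx=+5,dy=+6->C; (3,6):dx=+7,dy=+2->C
  (4,5):dx=+6,dy=+7->C; (4,6):dx=+8,dy=+3->C; (5,6):dx=+2,dy=-4->D
Step 2: C = 10, D = 5, total pairs = 15.
Step 3: tau = (C - D)/(n(n-1)/2) = (10 - 5)/15 = 0.333333.
Step 4: Exact two-sided p-value (enumerate n! = 720 permutations of y under H0): p = 0.469444.
Step 5: alpha = 0.05. fail to reject H0.

tau_b = 0.3333 (C=10, D=5), p = 0.469444, fail to reject H0.


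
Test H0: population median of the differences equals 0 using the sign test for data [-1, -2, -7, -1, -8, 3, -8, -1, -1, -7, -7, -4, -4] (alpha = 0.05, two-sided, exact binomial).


Step 1: Discard zero differences. Original n = 13; n_eff = number of nonzero differences = 13.
Nonzero differences (with sign): -1, -2, -7, -1, -8, +3, -8, -1, -1, -7, -7, -4, -4
Step 2: Count signs: positive = 1, negative = 12.
Step 3: Under H0: P(positive) = 0.5, so the number of positives S ~ Bin(13, 0.5).
Step 4: Two-sided exact p-value = sum of Bin(13,0.5) probabilities at or below the observed probability = 0.003418.
Step 5: alpha = 0.05. reject H0.

n_eff = 13, pos = 1, neg = 12, p = 0.003418, reject H0.


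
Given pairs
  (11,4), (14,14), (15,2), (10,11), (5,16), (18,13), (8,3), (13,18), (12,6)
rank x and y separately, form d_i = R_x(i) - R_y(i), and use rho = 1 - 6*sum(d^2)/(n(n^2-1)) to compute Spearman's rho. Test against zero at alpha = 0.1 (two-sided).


Step 1: Rank x and y separately (midranks; no ties here).
rank(x): 11->4, 14->7, 15->8, 10->3, 5->1, 18->9, 8->2, 13->6, 12->5
rank(y): 4->3, 14->7, 2->1, 11->5, 16->8, 13->6, 3->2, 18->9, 6->4
Step 2: d_i = R_x(i) - R_y(i); compute d_i^2.
  (4-3)^2=1, (7-7)^2=0, (8-1)^2=49, (3-5)^2=4, (1-8)^2=49, (9-6)^2=9, (2-2)^2=0, (6-9)^2=9, (5-4)^2=1
sum(d^2) = 122.
Step 3: rho = 1 - 6*122 / (9*(9^2 - 1)) = 1 - 732/720 = -0.016667.
Step 4: Under H0, t = rho * sqrt((n-2)/(1-rho^2)) = -0.0441 ~ t(7).
Step 5: Two-sided p-value from the t-distribution with 7 df = 0.966055.
Step 6: alpha = 0.1. fail to reject H0.

rho = -0.0167, p = 0.966055, fail to reject H0 at alpha = 0.1.


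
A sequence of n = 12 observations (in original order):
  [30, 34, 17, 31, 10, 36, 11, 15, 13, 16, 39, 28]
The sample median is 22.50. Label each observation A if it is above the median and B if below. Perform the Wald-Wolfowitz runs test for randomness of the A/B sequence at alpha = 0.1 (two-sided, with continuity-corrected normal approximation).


Step 1: Compute median = 22.50; label A = above, B = below.
Labels in order: AABABABBBBAA  (n_A = 6, n_B = 6)
Step 2: Count runs R = 7.
Step 3: Under H0 (random ordering), E[R] = 2*n_A*n_B/(n_A+n_B) + 1 = 2*6*6/12 + 1 = 7.0000.
        Var[R] = 2*n_A*n_B*(2*n_A*n_B - n_A - n_B) / ((n_A+n_B)^2 * (n_A+n_B-1)) = 4320/1584 = 2.7273.
        SD[R] = 1.6514.
Step 4: R = E[R], so z = 0 with no continuity correction.
Step 5: Two-sided p-value via normal approximation = 2*(1 - Phi(|z|)) = 1.000000.
Step 6: alpha = 0.1. fail to reject H0.

R = 7, z = 0.0000, p = 1.000000, fail to reject H0.


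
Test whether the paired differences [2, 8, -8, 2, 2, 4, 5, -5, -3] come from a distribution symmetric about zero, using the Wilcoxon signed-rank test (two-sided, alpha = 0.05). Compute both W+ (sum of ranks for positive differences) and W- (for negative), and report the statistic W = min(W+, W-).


Step 1: Drop any zero differences (none here) and take |d_i|.
|d| = [2, 8, 8, 2, 2, 4, 5, 5, 3]
Step 2: Midrank |d_i| (ties get averaged ranks).
ranks: |2|->2, |8|->8.5, |8|->8.5, |2|->2, |2|->2, |4|->5, |5|->6.5, |5|->6.5, |3|->4
Step 3: Attach original signs; sum ranks with positive sign and with negative sign.
W+ = 2 + 8.5 + 2 + 2 + 5 + 6.5 = 26
W- = 8.5 + 6.5 + 4 = 19
(Check: W+ + W- = 45 should equal n(n+1)/2 = 45.)
Step 4: Test statistic W = min(W+, W-) = 19.
Step 5: Ties in |d|, so use the tie-corrected normal approximation.
        E[W] = n(n+1)/4 = 9*10/4 = 22.5.
        Tie groups: |d|=2 (t=3), |d|=5 (t=2), |d|=8 (t=2); sum(t^3 - t) = 36.
        Var[W] = n(n+1)(2n+1)/24 - sum(t^3-t)/48 = 1710/24 - 36/48 = 70.5.
        z = (W - E[W]) / sqrt(Var[W]) = (19 - 22.5) / 8.3964 = -0.4168.
        Two-sided p = 2*Phi(z) = 0.676793.
Step 6: alpha = 0.05. fail to reject H0.

W+ = 26, W- = 19, W = min = 19, p = 0.676793, fail to reject H0.


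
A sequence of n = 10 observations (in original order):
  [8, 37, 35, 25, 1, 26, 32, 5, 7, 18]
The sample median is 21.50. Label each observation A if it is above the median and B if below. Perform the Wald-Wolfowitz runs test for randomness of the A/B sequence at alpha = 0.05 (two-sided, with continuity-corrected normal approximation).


Step 1: Compute median = 21.50; label A = above, B = below.
Labels in order: BAAABAABBB  (n_A = 5, n_B = 5)
Step 2: Count runs R = 5.
Step 3: Under H0 (random ordering), E[R] = 2*n_A*n_B/(n_A+n_B) + 1 = 2*5*5/10 + 1 = 6.0000.
        Var[R] = 2*n_A*n_B*(2*n_A*n_B - n_A - n_B) / ((n_A+n_B)^2 * (n_A+n_B-1)) = 2000/900 = 2.2222.
        SD[R] = 1.4907.
Step 4: Continuity-corrected z = (R + 0.5 - E[R]) / SD[R] = (5 + 0.5 - 6.0000) / 1.4907 = -0.3354.
Step 5: Two-sided p-value via normal approximation = 2*(1 - Phi(|z|)) = 0.737316.
Step 6: alpha = 0.05. fail to reject H0.

R = 5, z = -0.3354, p = 0.737316, fail to reject H0.


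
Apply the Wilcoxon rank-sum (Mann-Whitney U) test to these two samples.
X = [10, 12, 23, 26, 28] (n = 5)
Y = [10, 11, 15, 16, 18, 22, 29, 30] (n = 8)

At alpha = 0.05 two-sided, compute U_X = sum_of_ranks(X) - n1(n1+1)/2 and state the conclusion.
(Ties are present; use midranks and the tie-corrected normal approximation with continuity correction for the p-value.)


Step 1: Combine and sort all 13 observations; assign midranks.
sorted (value, group): (10,X), (10,Y), (11,Y), (12,X), (15,Y), (16,Y), (18,Y), (22,Y), (23,X), (26,X), (28,X), (29,Y), (30,Y)
ranks: 10->1.5, 10->1.5, 11->3, 12->4, 15->5, 16->6, 18->7, 22->8, 23->9, 26->10, 28->11, 29->12, 30->13
Step 2: Rank sum for X: R1 = 1.5 + 4 + 9 + 10 + 11 = 35.5.
Step 3: U_X = R1 - n1(n1+1)/2 = 35.5 - 5*6/2 = 35.5 - 15 = 20.5.
       U_Y = n1*n2 - U_X = 40 - 20.5 = 19.5.
Step 4: Ties are present, so use the tie-corrected normal approximation (with continuity correction) for the p-value.
Step 5: p-value = 1.000000; compare to alpha = 0.05. fail to reject H0.

U_X = 20.5, p = 1.000000, fail to reject H0 at alpha = 0.05.


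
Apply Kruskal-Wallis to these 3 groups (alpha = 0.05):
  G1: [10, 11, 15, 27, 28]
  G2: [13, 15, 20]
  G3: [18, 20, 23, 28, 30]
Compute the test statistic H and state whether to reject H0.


Step 1: Combine all N = 13 observations and assign midranks.
sorted (value, group, rank): (10,G1,1), (11,G1,2), (13,G2,3), (15,G1,4.5), (15,G2,4.5), (18,G3,6), (20,G2,7.5), (20,G3,7.5), (23,G3,9), (27,G1,10), (28,G1,11.5), (28,G3,11.5), (30,G3,13)
Step 2: Sum ranks within each group.
R_1 = 29 (n_1 = 5)
R_2 = 15 (n_2 = 3)
R_3 = 47 (n_3 = 5)
Step 3: H = 12/(N(N+1)) * sum(R_i^2/n_i) - 3(N+1)
     = 12/(13*14) * (29^2/5 + 15^2/3 + 47^2/5) - 3*14
     = 0.065934 * 685 - 42
     = 3.164835.
Step 4: Ties present; correction factor C = 1 - 18/(13^3 - 13) = 0.991758. Corrected H = 3.164835 / 0.991758 = 3.191136.
Step 5: Under H0, H ~ chi^2(2); p-value = 0.202793.
Step 6: alpha = 0.05. fail to reject H0.

H = 3.1911, df = 2, p = 0.202793, fail to reject H0.


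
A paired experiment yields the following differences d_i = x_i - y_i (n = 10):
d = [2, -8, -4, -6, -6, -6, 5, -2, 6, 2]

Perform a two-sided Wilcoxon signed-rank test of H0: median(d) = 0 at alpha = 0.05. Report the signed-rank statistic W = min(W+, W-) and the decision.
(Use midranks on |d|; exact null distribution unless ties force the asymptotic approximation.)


Step 1: Drop any zero differences (none here) and take |d_i|.
|d| = [2, 8, 4, 6, 6, 6, 5, 2, 6, 2]
Step 2: Midrank |d_i| (ties get averaged ranks).
ranks: |2|->2, |8|->10, |4|->4, |6|->7.5, |6|->7.5, |6|->7.5, |5|->5, |2|->2, |6|->7.5, |2|->2
Step 3: Attach original signs; sum ranks with positive sign and with negative sign.
W+ = 2 + 5 + 7.5 + 2 = 16.5
W- = 10 + 4 + 7.5 + 7.5 + 7.5 + 2 = 38.5
(Check: W+ + W- = 55 should equal n(n+1)/2 = 55.)
Step 4: Test statistic W = min(W+, W-) = 16.5.
Step 5: Ties in |d|, so use the tie-corrected normal approximation.
        E[W] = n(n+1)/4 = 10*11/4 = 27.5.
        Tie groups: |d|=2 (t=3), |d|=6 (t=4); sum(t^3 - t) = 84.
        Var[W] = n(n+1)(2n+1)/24 - sum(t^3-t)/48 = 2310/24 - 84/48 = 94.5.
        z = (W - E[W]) / sqrt(Var[W]) = (16.5 - 27.5) / 9.7211 = -1.1316.
        Two-sided p = 2*Phi(z) = 0.257820.
Step 6: alpha = 0.05. fail to reject H0.

W+ = 16.5, W- = 38.5, W = min = 16.5, p = 0.257820, fail to reject H0.


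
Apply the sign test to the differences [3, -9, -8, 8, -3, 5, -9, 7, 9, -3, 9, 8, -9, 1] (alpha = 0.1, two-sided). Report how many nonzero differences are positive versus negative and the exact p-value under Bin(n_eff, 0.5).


Step 1: Discard zero differences. Original n = 14; n_eff = number of nonzero differences = 14.
Nonzero differences (with sign): +3, -9, -8, +8, -3, +5, -9, +7, +9, -3, +9, +8, -9, +1
Step 2: Count signs: positive = 8, negative = 6.
Step 3: Under H0: P(positive) = 0.5, so the number of positives S ~ Bin(14, 0.5).
Step 4: Two-sided exact p-value = sum of Bin(14,0.5) probabilities at or below the observed probability = 0.790527.
Step 5: alpha = 0.1. fail to reject H0.

n_eff = 14, pos = 8, neg = 6, p = 0.790527, fail to reject H0.
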